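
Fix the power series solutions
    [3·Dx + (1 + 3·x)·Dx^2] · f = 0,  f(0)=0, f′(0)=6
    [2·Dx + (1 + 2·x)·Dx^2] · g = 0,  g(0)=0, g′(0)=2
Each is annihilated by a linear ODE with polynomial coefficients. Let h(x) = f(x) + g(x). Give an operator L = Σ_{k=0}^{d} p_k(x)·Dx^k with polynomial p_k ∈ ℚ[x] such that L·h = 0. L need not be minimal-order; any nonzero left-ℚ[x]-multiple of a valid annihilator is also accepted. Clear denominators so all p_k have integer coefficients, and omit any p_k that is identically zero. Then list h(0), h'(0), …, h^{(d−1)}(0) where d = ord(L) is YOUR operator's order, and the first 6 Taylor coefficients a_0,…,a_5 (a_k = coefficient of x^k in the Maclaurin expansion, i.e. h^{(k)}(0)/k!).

L = 12·Dx + (10 + 24·x)·Dx^2 + (1 + 5·x + 6·x^2)·Dx^3  (order 3).
h: a_k = 0, 8, -11, 62/3, -89/2, 518/5, …
ICs: h(0) = 0, h′(0) = 8, h′′(0) = -22.

f: a_k = 0, 6, -9, 18, -81/2, 486/5, …
g: a_k = 0, 2, -2, 8/3, -4, 32/5, …
f+g: L₀ = lclm(L_f,L_g), ord ≤ 2+2.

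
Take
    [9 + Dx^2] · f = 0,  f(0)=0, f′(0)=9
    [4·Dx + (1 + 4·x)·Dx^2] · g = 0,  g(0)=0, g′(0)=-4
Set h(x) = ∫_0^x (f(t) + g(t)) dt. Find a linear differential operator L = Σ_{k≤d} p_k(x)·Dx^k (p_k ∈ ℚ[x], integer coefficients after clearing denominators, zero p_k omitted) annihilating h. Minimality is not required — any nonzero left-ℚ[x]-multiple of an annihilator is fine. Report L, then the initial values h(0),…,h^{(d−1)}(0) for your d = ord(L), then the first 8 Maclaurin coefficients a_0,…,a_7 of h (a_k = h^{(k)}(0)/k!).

f: a_k = 0, 9, 0, -27/2, 0, 243/40, 0, -729/560, …
g: a_k = 0, -4, 8, -64/3, 64, -1024/5, 2048/3, -16384/7, …
Sum ⇒ L₀ = lclm(L_f,L_g) in ℚ(x)⟨Dx⟩.
h=∫₀ˣh₀: take L = L₀·Dx.
L = (3780 + 2592·x + 5184·x^2)·Dx^2 + (369 + 2124·x + 3888·x^2 + 5184·x^3)·Dx^3 + (420 + 288·x + 576·x^2)·Dx^4 + (41 + 236·x + 432·x^2 + 576·x^3)·Dx^5  (order 5).
h: a_k = 0, 0, 5/2, 8/3, -209/24, 64/5, -7949/240, 2048/21, …
ICs: h(0) = 0, h′(0) = 0, h′′(0) = 5, h′′′(0) = 16, h′′′′(0) = -209.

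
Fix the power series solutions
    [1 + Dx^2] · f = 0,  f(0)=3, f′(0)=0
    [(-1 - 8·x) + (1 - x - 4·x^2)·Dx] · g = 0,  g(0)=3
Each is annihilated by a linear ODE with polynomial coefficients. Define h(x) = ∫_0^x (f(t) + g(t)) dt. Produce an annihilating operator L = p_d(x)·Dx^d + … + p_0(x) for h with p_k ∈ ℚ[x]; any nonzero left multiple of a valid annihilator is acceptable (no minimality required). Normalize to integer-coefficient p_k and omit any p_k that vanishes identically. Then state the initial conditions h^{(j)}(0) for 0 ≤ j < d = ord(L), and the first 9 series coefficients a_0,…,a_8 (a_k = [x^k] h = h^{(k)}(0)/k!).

L = (-55 - 486·x - 553·x^2 - 1488·x^3 - 80·x^4 - 128·x^5)·Dx + (11 + 11·x + 23·x^2 - 169·x^3 - 348·x^4 - 48·x^5 - 64·x^6)·Dx^2 + (-55 - 486·x - 553·x^2 - 1488·x^3 - 80·x^4 - 128·x^5)·Dx^3 + (11 + 11·x + 23·x^2 - 169·x^3 - 348·x^4 - 48·x^5 - 64·x^6)·Dx^4  (order 4).
h: a_k = 0, 6, 3/2, 9/2, 27/4, 697/40, 65/2, 18617/240, 1323/8, …
ICs: h(0) = 0, h′(0) = 6, h′′(0) = 3, h′′′(0) = 27.

f: a_k = 3, 0, -3/2, 0, 1/8, 0, -1/240, 0, 1/13440, …
g: a_k = 3, 3, 15, 27, 87, 195, 543, 1323, 3495, …
Weyl lclm of L_f,L_g ⇒ L₀ (ord ≤ 3).
h=∫₀ˣh₀: take L = L₀·Dx.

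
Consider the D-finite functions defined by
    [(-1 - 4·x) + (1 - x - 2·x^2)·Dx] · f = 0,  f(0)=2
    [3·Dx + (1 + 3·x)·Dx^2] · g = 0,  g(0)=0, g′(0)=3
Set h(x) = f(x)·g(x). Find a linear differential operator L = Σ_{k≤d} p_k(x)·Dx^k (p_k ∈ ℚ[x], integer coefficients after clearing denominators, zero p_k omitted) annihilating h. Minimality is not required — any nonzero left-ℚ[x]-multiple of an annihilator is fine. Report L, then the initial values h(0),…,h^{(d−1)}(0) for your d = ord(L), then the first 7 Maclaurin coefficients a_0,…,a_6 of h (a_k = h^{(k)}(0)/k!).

L = (7 + 24·x) + (-1 + 17·x + 30·x^2)·Dx + (-1 - 2·x + 5·x^2 + 6·x^3)·Dx^2  (order 2).
h: a_k = 0, 6, -3, 27, -39/2, 1317/10, -1503/10, …
ICs: h(0) = 0, h′(0) = 6.

f: a_k = 2, 2, 6, 10, 22, 42, 86, …
g: a_k = 0, 3, -9/2, 9, -81/4, 243/5, -243/2, …
f·g: L₀ = L_f ⊗_s L_g, ord ≤ 1·2.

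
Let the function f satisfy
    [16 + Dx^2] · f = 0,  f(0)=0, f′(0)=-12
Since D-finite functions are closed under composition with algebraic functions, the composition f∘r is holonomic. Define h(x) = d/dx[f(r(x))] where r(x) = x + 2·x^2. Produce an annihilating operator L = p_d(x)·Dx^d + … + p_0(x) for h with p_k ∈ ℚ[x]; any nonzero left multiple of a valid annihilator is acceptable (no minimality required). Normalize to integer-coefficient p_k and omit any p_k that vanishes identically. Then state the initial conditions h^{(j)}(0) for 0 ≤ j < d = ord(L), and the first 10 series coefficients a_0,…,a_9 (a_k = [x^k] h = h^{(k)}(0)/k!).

L = (64 + 256·x + 1536·x^2 + 4096·x^3 + 4096·x^4) + (-12 - 48·x)·Dx + (1 + 8·x + 16·x^2)·Dx^2  (order 2).
h: a_k = -12, -48, 96, 768, 1792, 0, -106496/15, -229376/15, -1163264/105, 131072/7, …
ICs: h(0) = -12, h′(0) = -48.

f: a_k = 0, -12, 0, 32, 0, -128/5, 0, 1024/105, 0, -2048/945, …
Change of var in L_f (x↦r) gives L₀.
h₀' ⇒ L via d/dx closure of L₀.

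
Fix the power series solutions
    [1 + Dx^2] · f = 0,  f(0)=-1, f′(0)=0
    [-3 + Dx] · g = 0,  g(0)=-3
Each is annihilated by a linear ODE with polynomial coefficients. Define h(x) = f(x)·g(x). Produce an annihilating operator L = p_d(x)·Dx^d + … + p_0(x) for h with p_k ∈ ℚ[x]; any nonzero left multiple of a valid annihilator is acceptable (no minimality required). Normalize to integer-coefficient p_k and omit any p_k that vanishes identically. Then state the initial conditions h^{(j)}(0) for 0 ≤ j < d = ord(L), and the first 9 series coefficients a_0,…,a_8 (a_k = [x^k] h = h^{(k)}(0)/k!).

f: a_k = -1, 0, 1/2, 0, -1/24, 0, 1/720, 0, -1/40320, …
g: a_k = -3, -9, -27/2, -27/2, -81/8, -243/40, -243/80, -729/560, -2187/4480, …
f·g: L₀ = L_f ⊗_s L_g, ord ≤ 2·1.
L = 10 - 6·Dx + Dx^2  (order 2).
h: a_k = 3, 9, 12, 9, 7/2, -3/10, -22/15, -83/70, -527/840, …
ICs: h(0) = 3, h′(0) = 9.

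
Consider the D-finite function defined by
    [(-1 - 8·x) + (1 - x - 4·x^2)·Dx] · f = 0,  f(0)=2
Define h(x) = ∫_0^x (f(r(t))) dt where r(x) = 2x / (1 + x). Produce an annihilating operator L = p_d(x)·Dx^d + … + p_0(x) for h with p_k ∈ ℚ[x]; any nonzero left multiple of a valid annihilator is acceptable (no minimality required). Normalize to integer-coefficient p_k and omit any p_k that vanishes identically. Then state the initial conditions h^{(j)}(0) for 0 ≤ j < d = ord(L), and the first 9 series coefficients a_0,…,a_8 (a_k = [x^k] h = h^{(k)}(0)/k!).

f: a_k = 2, 2, 10, 18, 58, 130, 362, 882, 2330, …
f∘r: x↦r, Dx↦Dx/r' in L_f ⇒ L₀.
h=∫h₀ ⇒ L = L₀·Dx.
L = (2 + 34·x)·Dx + (-1 - x + 17·x^2 + 17·x^3)·Dx^2  (order 2).
h: a_k = 0, 2, 2, 12, 17, 612/5, 578/3, 10404/7, 4913/2, …
ICs: h(0) = 0, h′(0) = 2.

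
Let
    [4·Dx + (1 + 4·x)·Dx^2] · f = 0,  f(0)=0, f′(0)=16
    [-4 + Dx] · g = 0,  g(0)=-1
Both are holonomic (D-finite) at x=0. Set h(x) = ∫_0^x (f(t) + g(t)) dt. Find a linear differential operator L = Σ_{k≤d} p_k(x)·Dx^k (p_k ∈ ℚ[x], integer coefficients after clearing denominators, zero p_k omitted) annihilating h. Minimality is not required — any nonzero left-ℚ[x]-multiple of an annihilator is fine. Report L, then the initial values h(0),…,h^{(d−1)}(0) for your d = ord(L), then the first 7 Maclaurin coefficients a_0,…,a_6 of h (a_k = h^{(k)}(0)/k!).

f: a_k = 0, 16, -32, 256/3, -256, 4096/5, -8192/3, …
g: a_k = -1, -4, -8, -32/3, -32/3, -128/15, -256/45, …
Sum ⇒ L₀ = lclm(L_f,L_g) in ℚ(x)⟨Dx⟩.
Integrate: L := L₀·Dx.
L = (-24 - 32·x)·Dx^2 + (2 - 16·x - 32·x^2)·Dx^3 + (1 + 6·x + 8·x^2)·Dx^4  (order 4).
h: a_k = 0, -1, 6, -40/3, 56/3, -160/3, 1216/9, …
ICs: h(0) = 0, h′(0) = -1, h′′(0) = 12, h′′′(0) = -80.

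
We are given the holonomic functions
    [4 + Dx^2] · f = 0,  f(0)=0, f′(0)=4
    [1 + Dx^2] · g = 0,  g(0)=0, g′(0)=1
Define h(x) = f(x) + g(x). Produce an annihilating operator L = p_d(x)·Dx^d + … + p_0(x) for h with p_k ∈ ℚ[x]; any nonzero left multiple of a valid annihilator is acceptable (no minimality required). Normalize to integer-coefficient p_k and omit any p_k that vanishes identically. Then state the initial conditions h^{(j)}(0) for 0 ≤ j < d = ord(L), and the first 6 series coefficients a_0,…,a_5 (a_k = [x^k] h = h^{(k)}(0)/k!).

f: a_k = 0, 4, 0, -8/3, 0, 8/15, …
g: a_k = 0, 1, 0, -1/6, 0, 1/120, …
Sum ⇒ L₀ = lclm(L_f,L_g) in ℚ(x)⟨Dx⟩.
L = 4 + 5·Dx^2 + Dx^4  (order 4).
h: a_k = 0, 5, 0, -17/6, 0, 13/24, …
ICs: h(0) = 0, h′(0) = 5, h′′(0) = 0, h′′′(0) = -17.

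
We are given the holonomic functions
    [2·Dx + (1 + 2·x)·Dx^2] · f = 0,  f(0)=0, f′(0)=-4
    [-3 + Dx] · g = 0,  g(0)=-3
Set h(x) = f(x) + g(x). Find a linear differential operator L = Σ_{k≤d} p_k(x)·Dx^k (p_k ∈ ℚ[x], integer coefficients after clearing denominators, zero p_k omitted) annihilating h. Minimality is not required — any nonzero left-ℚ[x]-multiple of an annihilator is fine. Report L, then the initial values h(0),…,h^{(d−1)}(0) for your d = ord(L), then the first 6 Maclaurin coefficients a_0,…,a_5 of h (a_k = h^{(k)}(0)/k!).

f: a_k = 0, -4, 4, -16/3, 8, -64/5, …
g: a_k = -3, -9, -27/2, -27/2, -81/8, -243/40, …
f+g: L₀ = lclm(L_f,L_g), ord ≤ 2+1.
L = (-42 - 36·x)·Dx + (-1 - 36·x - 36·x^2)·Dx^2 + (5 + 16·x + 12·x^2)·Dx^3  (order 3).
h: a_k = -3, -13, -19/2, -113/6, -17/8, -151/8, …
ICs: h(0) = -3, h′(0) = -13, h′′(0) = -19.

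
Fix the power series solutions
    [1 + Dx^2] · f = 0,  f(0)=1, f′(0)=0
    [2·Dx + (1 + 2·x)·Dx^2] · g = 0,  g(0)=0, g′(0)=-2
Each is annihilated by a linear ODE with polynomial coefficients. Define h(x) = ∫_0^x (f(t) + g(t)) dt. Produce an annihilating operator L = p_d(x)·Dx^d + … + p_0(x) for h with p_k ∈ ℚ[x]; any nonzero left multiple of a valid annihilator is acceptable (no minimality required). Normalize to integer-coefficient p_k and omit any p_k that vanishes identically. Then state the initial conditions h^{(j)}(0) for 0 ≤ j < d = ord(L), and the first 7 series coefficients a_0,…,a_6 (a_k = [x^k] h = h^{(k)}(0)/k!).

L = (50 + 8·x + 8·x^2)·Dx^2 + (9 + 22·x + 12·x^2 + 8·x^3)·Dx^3 + (50 + 8·x + 8·x^2)·Dx^4 + (9 + 22·x + 12·x^2 + 8·x^3)·Dx^5  (order 5).
h: a_k = 0, 1, -1, 1/2, -2/3, 97/120, -16/15, …
ICs: h(0) = 0, h′(0) = 1, h′′(0) = -2, h′′′(0) = 3, h′′′′(0) = -16.

f: a_k = 1, 0, -1/2, 0, 1/24, 0, -1/720, …
g: a_k = 0, -2, 2, -8/3, 4, -32/5, 32/3, …
h₀=f+g: left-lcm gives L₀, ord ≤ 4.
h=∫h₀ ⇒ L = L₀·Dx.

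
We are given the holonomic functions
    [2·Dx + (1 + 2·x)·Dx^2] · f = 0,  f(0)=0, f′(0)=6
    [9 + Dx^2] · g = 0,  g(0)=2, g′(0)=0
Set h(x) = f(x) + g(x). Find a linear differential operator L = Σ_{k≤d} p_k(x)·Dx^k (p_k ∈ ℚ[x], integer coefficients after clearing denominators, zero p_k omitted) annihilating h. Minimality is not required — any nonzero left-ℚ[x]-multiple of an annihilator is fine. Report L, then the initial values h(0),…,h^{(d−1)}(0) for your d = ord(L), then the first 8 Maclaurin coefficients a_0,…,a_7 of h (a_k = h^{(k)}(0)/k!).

f: a_k = 0, 6, -6, 8, -12, 96/5, -32, 384/7, …
g: a_k = 2, 0, -9, 0, 27/4, 0, -81/40, 0, …
L₀ := lclm(L_f,L_g); ord L₀ ≤ 2+2.
L = (594 + 648·x + 648·x^2)·Dx + (153 + 630·x + 972·x^2 + 648·x^3)·Dx^2 + (66 + 72·x + 72·x^2)·Dx^3 + (17 + 70·x + 108·x^2 + 72·x^3)·Dx^4  (order 4).
h: a_k = 2, 6, -15, 8, -21/4, 96/5, -1361/40, 384/7, …
ICs: h(0) = 2, h′(0) = 6, h′′(0) = -30, h′′′(0) = 48.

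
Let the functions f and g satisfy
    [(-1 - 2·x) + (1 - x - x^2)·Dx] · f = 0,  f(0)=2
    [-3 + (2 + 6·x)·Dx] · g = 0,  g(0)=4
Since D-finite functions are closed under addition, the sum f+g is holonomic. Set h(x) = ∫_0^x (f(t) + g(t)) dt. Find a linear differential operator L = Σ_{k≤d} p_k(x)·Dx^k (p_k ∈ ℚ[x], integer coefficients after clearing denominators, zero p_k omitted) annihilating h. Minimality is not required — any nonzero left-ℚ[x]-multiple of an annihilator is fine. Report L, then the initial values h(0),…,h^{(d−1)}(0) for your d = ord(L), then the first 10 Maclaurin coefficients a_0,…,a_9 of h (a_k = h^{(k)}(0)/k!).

f: a_k = 2, 2, 4, 6, 10, 16, 26, 42, 68, 110, …
g: a_k = 4, 6, -9/2, 27/4, -405/32, 1701/64, -15309/256, 72171/512, -2814669/8192, 14073345/16384, …
Weyl lclm of L_f,L_g ⇒ L₀ (ord ≤ 2).
∫: right-multiply L₀ by Dx.
L = (-33 - 117·x - 117·x^2 - 90·x^3)·Dx + (25 + 102·x + 303·x^2 + 378·x^3 + 225·x^4)·Dx^2 + (2 - 22·x - 90·x^2 + 38·x^3 + 198·x^4 + 90·x^5)·Dx^3  (order 3).
h: a_k = 0, 6, 4, -1/6, 51/16, -17/32, 2725/384, -8653/1792, 93675/4096, -2257613/73728, …
ICs: h(0) = 0, h′(0) = 6, h′′(0) = 8.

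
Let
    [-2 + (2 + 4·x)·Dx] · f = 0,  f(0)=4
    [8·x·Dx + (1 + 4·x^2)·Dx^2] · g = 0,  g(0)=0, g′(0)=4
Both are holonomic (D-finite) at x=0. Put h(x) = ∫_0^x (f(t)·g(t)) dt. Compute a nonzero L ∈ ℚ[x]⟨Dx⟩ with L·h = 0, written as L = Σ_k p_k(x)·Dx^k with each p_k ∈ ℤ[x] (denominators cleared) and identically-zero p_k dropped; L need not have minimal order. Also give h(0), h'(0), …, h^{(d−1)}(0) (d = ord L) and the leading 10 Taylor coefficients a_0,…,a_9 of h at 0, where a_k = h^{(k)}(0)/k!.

f: a_k = 4, 4, -2, 2, -5/2, 7/2, -21/4, 33/4, -429/32, 715/32, …
g: a_k = 0, 4, 0, -16/3, 0, 64/5, 0, -256/7, 0, 1024/9, …
h₀=f·g: eliminate ⇒ L₀, order ≤ 1·2.
∫: right-multiply L₀ by Dx.
L = (3 - 8·x - 4·x^2)·Dx + (-2 + 4·x + 24·x^2 + 16·x^3)·Dx^2 + (1 + 4·x + 8·x^2 + 16·x^3 + 16·x^4)·Dx^3  (order 3).
h: a_k = 0, 0, 8, 16/3, -22/3, -8/3, 389/45, 818/105, -18853/840, -11167/945, …
ICs: h(0) = 0, h′(0) = 0, h′′(0) = 16.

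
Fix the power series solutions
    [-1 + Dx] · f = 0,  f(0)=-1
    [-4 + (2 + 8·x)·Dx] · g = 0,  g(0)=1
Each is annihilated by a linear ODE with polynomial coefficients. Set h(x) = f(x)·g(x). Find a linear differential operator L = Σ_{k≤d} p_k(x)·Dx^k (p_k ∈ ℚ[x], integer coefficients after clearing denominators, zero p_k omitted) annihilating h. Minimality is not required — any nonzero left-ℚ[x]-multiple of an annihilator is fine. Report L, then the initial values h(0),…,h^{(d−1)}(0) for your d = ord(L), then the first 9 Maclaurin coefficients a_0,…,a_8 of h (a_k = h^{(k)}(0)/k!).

f: a_k = -1, -1, -1/2, -1/6, -1/24, -1/120, -1/720, -1/5040, -1/40320, …
g: a_k = 1, 2, -2, 4, -10, 28, -84, 264, -858, …
f·g: L₀ = L_f ⊗_s L_g, ord ≤ 1·1.
L = (-3 - 4·x) + (1 + 4·x)·Dx  (order 1).
h: a_k = -1, -3, -1/2, -19/6, 53/8, -2371/120, 43487/720, -323377/1680, 25470911/40320, …
ICs: h(0) = -1.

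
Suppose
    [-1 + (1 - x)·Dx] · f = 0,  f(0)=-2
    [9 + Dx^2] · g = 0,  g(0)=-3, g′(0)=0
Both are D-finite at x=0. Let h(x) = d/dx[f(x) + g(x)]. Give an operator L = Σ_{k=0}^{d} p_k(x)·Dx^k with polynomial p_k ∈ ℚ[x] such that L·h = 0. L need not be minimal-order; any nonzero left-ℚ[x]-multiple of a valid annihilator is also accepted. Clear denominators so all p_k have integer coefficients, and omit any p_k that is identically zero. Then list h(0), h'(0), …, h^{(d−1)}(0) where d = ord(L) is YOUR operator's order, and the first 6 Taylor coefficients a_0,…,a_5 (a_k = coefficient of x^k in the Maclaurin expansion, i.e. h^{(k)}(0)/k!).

f: a_k = -2, -2, -2, -2, -2, -2, …
g: a_k = -3, 0, 27/2, 0, -81/8, 0, …
Sum ⇒ L₀ = lclm(L_f,L_g) in ℚ(x)⟨Dx⟩.
h=h₀': d/dx-closure on L₀ ⇒ L.
L = (126 - 108·x + 54·x^2) + (-45 + 99·x - 81·x^2 + 27·x^3)·Dx + (14 - 12·x + 6·x^2)·Dx^2 + (-5 + 11·x - 9·x^2 + 3·x^3)·Dx^3  (order 3).
h: a_k = -2, 23, -6, -97/2, -10, 249/40, …
ICs: h(0) = -2, h′(0) = 23, h′′(0) = -12.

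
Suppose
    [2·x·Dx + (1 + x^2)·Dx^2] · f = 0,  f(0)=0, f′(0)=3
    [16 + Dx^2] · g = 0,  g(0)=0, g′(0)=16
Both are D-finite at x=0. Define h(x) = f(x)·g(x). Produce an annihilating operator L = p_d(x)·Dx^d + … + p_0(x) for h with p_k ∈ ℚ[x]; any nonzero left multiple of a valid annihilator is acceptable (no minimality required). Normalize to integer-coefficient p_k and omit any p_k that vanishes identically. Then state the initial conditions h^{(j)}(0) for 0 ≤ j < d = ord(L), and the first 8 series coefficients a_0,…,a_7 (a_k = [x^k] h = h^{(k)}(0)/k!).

f: a_k = 0, 3, 0, -1, 0, 3/5, 0, -3/7, …
g: a_k = 0, 16, 0, -128/3, 0, 512/15, 0, -4096/315, …
h₀=f·g: eliminate ⇒ L₀, order ≤ 2·2.
L = (5440 + 19136·x^2 + 25856·x^4 + 16384·x^6 + 4096·x^8) + (1152·x + 3200·x^3 + 3072·x^5 + 1024·x^7)·Dx + (612 + 2252·x^2 + 3168·x^4 + 2048·x^6 + 512·x^8)·Dx^2 + (72·x + 200·x^3 + 192·x^5 + 64·x^7)·Dx^3 + (17 + 66·x^2 + 97·x^4 + 64·x^6 + 16·x^8)·Dx^4  (order 4).
h: a_k = 0, 0, 48, 0, -144, 0, 464/3, 0, …
ICs: h(0) = 0, h′(0) = 0, h′′(0) = 96, h′′′(0) = 0.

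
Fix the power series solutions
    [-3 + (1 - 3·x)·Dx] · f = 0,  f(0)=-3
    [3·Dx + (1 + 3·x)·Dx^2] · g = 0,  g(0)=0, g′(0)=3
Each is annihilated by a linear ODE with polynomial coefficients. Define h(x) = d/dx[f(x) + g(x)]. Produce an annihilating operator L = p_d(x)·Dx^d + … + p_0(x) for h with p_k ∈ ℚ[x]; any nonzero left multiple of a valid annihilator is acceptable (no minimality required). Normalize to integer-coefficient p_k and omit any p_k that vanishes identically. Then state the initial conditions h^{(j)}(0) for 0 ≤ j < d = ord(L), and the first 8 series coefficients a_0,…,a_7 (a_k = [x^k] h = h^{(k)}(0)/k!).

f: a_k = -3, -9, -27, -81, -243, -729, -2187, -6561, …
g: a_k = 0, 3, -9/2, 9, -81/4, 243/5, -243/2, 2187/7, …
f+g: L₀ = lclm(L_f,L_g), ord ≤ 1+2.
h₀' ⇒ L via d/dx closure of L₀.
L = (30 + 18·x) + (4 + 48·x + 36·x^2)·Dx + (-1 - x + 9·x^2 + 9·x^3)·Dx^2  (order 2).
h: a_k = -6, -63, -216, -1053, -3402, -13851, -43740, -164025, …
ICs: h(0) = -6, h′(0) = -63.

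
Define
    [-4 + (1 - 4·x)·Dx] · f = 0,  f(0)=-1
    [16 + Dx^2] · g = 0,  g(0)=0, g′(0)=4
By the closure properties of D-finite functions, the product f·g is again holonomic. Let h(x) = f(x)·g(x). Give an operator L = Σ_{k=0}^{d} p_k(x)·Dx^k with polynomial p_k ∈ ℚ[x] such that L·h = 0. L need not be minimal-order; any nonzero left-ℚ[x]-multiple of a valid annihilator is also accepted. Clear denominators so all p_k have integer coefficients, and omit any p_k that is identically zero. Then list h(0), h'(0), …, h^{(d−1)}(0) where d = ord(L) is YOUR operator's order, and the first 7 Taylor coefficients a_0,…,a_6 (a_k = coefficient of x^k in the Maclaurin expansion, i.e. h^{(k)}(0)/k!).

f: a_k = -1, -4, -16, -64, -256, -1024, -4096, …
g: a_k = 0, 4, 0, -32/3, 0, 128/15, 0, …
Product ⇒ symmetric product L₀, ord ≤ 2.
L = (-16 + 64·x) + 8·Dx + (-1 + 4·x)·Dx^2  (order 2).
h: a_k = 0, -4, -16, -160/3, -640/3, -12928/15, -51712/15, …
ICs: h(0) = 0, h′(0) = -4.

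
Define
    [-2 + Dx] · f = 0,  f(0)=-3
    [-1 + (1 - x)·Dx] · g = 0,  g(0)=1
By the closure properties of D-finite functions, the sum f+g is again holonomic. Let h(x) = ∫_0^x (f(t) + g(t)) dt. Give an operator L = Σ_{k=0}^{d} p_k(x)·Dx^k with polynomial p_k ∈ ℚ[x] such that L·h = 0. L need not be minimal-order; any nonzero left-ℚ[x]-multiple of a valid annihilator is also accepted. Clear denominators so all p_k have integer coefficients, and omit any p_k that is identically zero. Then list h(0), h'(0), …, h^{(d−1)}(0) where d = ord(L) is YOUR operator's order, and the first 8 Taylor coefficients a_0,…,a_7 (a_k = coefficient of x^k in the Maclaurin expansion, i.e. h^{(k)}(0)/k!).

L = 4·x·Dx + (2 - 8·x + 4·x^2)·Dx^2 + (-1 + 3·x - 2·x^2)·Dx^3  (order 3).
h: a_k = 0, -2, -5/2, -5/3, -3/4, -1/5, 1/30, 11/105, …
ICs: h(0) = 0, h′(0) = -2, h′′(0) = -5.

f: a_k = -3, -6, -6, -4, -2, -4/5, -4/15, -8/105, …
g: a_k = 1, 1, 1, 1, 1, 1, 1, 1, …
f+g: L₀ = lclm(L_f,L_g), ord ≤ 1+1.
h=∫₀ˣh₀: take L = L₀·Dx.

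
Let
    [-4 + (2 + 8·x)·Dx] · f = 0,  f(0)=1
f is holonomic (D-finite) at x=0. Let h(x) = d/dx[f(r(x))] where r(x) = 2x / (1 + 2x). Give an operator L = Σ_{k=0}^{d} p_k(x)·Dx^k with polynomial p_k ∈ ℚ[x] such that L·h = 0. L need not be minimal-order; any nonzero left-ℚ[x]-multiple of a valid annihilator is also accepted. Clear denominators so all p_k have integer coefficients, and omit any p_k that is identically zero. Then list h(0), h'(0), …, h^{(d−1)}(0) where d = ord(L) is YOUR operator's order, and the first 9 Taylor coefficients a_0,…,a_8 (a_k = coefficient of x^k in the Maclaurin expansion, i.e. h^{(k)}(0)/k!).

f: a_k = 1, 2, -2, 4, -10, 28, -84, 264, -858, …
Substitute x→r, Dx→(1/r')Dx; clear ⇒ L₀.
Derive L from L₀ (diff closure).
L = (-8 - 40·x) + (-1 - 12·x - 20·x^2)·Dx  (order 1).
h: a_k = 4, -32, 240, -1920, 16320, -144384, 1309952, -12083200, 112757760, …
ICs: h(0) = 4.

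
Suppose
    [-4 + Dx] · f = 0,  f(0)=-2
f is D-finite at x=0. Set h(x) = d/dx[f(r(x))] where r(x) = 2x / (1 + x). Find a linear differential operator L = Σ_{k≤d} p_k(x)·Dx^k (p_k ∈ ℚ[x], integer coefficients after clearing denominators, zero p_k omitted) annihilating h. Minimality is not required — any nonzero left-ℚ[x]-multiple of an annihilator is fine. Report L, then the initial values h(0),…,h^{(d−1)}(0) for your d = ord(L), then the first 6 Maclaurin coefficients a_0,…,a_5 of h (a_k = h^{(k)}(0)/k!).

L = (6 - 2·x) + (-1 - 2·x - x^2)·Dx  (order 1).
h: a_k = -16, -96, -176, -64/3, 176, -736/15, …
ICs: h(0) = -16.

f: a_k = -2, -8, -16, -64/3, -64/3, -256/15, …
f∘r: x↦r, Dx↦Dx/r' in L_f ⇒ L₀.
Differentiate: ansatz ord ≤ ord L₀ ⇒ L.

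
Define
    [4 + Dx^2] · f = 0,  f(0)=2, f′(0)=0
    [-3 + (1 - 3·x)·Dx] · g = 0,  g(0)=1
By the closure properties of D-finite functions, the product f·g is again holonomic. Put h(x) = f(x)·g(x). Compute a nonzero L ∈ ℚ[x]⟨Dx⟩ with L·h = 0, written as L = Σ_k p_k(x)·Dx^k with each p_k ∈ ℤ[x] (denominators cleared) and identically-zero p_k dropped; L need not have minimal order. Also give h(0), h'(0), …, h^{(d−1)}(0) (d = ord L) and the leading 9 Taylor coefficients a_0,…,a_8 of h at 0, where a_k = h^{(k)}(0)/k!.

f: a_k = 2, 0, -4, 0, 4/3, 0, -8/45, 0, 4/315, …
g: a_k = 1, 3, 9, 27, 81, 243, 729, 2187, 6561, …
L₀ := L_f ⊗_s L_g (sym. prod.), ord ≤ 2.
L = (-4 + 12·x) + 6·Dx + (-1 + 3·x)·Dx^2  (order 2).
h: a_k = 2, 6, 14, 42, 382/3, 382, 51562/45, 51562/15, 649682/63, …
ICs: h(0) = 2, h′(0) = 6.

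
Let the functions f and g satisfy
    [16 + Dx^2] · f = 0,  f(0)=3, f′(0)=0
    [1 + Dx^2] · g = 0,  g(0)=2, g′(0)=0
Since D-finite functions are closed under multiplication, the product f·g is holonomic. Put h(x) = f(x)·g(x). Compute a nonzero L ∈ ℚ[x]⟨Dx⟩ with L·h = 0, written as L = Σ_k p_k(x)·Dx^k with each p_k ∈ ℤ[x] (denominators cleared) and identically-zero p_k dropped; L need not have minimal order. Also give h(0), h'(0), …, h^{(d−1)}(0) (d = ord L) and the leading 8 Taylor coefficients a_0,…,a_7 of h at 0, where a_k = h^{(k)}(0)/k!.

f: a_k = 3, 0, -24, 0, 32, 0, -256/15, 0, …
g: a_k = 2, 0, -1, 0, 1/12, 0, -1/360, 0, …
h₀=f·g: eliminate ⇒ L₀, order ≤ 2·2.
L = 225 + 34·Dx^2 + Dx^4  (order 4).
h: a_k = 6, 0, -51, 0, 353/4, 0, -8177/120, 0, …
ICs: h(0) = 6, h′(0) = 0, h′′(0) = -102, h′′′(0) = 0.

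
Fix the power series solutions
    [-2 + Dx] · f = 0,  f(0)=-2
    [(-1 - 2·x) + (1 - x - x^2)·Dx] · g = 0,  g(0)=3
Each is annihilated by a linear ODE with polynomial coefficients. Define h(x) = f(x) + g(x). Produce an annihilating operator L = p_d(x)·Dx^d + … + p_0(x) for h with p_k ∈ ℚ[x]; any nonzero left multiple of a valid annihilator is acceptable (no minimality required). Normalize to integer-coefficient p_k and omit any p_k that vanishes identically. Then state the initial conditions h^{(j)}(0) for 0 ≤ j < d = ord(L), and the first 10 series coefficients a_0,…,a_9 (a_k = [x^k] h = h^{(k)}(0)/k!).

L = (4 + 8·x + 24·x^2 + 8·x^3) + (-14·x - 10·x^2 + 8·x^3 + 4·x^4)·Dx + (-1 + 5·x - x^2 - 6·x^3 - 2·x^4)·Dx^2  (order 2).
h: a_k = 1, -1, 2, 19/3, 41/3, 352/15, 1747/45, 19829/315, 32126/315, 467767/2835, …
ICs: h(0) = 1, h′(0) = -1.

f: a_k = -2, -4, -4, -8/3, -4/3, -8/15, -8/45, -16/315, -4/315, -8/2835, …
g: a_k = 3, 3, 6, 9, 15, 24, 39, 63, 102, 165, …
L₀ := lclm(L_f,L_g); ord L₀ ≤ 1+1.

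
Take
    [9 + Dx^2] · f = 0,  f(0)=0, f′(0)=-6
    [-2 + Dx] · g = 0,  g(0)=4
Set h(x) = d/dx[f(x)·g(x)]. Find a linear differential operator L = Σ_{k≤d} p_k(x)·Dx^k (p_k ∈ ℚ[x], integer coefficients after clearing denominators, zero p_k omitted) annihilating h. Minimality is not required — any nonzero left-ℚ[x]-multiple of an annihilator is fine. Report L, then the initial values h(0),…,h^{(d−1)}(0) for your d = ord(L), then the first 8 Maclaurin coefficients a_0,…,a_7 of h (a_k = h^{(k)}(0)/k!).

L = 13 - 4·Dx + Dx^2  (order 2).
h: a_k = -24, -96, -36, 160, 199, 276/5, -1483/30, -136/3, …
ICs: h(0) = -24, h′(0) = -96.

f: a_k = 0, -6, 0, 9, 0, -81/20, 0, 243/280, …
g: a_k = 4, 8, 8, 16/3, 8/3, 16/15, 16/45, 32/315, …
Sym-product of L_f,L_g gives L₀ (≤ ord 2).
Differentiate: ansatz ord ≤ ord L₀ ⇒ L.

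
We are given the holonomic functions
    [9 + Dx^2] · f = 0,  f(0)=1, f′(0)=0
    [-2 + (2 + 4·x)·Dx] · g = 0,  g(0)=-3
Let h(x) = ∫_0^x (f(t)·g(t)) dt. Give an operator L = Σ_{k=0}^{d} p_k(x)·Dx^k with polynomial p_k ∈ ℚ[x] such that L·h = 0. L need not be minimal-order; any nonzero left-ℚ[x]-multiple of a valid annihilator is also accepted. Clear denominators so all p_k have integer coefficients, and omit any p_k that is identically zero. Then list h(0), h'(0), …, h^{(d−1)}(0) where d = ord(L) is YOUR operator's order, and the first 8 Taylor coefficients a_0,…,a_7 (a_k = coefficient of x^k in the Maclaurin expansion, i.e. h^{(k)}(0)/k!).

f: a_k = 1, 0, -9/2, 0, 27/8, 0, -81/80, 0, …
g: a_k = -3, -3, 3/2, -3/2, 15/8, -21/8, 63/16, -99/16, …
Sym-product of L_f,L_g gives L₀ (≤ ord 2).
h=∫h₀ ⇒ L = L₀·Dx.
L = (12 + 36·x + 36·x^2)·Dx + (-2 - 4·x)·Dx^2 + (1 + 4·x + 4·x^2)·Dx^3  (order 3).
h: a_k = 0, -3, -3/2, 5, 3, -3, -1, 18/35, …
ICs: h(0) = 0, h′(0) = -3, h′′(0) = -3.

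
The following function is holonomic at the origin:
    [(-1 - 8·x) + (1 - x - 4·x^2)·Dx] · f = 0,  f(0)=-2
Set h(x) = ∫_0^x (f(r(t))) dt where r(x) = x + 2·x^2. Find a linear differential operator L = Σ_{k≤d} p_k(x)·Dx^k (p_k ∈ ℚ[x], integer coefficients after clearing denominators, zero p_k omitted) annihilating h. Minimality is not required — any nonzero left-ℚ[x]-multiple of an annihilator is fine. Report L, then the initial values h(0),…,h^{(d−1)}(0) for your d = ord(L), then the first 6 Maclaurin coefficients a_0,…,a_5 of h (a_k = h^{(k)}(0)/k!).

f: a_k = -2, -2, -10, -18, -58, -130, …
Substitute x→r, Dx→(1/r')Dx; clear ⇒ L₀.
h=∫h₀ ⇒ L = L₀·Dx.
L = (1 + 12·x + 48·x^2 + 64·x^3)·Dx + (-1 + x + 6·x^2 + 16·x^3 + 16·x^4)·Dx^2  (order 2).
h: a_k = 0, -2, -1, -14/3, -29/2, -206/5, …
ICs: h(0) = 0, h′(0) = -2.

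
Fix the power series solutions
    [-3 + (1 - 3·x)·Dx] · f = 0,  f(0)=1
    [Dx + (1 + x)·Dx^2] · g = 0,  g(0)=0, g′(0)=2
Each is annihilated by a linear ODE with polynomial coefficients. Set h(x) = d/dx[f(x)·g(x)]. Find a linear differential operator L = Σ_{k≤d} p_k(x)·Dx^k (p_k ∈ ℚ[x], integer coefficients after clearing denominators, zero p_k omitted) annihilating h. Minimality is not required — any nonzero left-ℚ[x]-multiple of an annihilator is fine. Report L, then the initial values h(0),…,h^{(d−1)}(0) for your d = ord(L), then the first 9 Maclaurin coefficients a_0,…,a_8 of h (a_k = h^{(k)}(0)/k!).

f: a_k = 1, 3, 9, 27, 81, 243, 729, 2187, 6561, …
g: a_k = 0, 2, -1, 2/3, -1/2, 2/5, -1/3, 2/7, -1/4, …
f·g: L₀ = L_f ⊗_s L_g, ord ≤ 1·2.
h=h₀': d/dx-closure on L₀ ⇒ L.
L = 12 + (7 + 15·x)·Dx + (-1 + 2·x + 3·x^2)·Dx^2  (order 2).
h: a_k = 2, 10, 47, 186, 1399/2, 12581/5, 88087/10, 1056974/35, 14269429/140, …
ICs: h(0) = 2, h′(0) = 10.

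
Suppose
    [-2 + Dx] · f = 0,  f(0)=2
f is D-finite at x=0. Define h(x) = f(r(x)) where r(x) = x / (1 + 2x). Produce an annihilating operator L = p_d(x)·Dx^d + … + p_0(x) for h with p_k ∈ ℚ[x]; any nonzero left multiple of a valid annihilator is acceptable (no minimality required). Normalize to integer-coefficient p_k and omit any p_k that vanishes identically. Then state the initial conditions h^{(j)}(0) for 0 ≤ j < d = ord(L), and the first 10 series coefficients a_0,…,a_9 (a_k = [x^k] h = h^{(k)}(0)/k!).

f: a_k = 2, 4, 4, 8/3, 4/3, 8/15, 8/45, 16/315, 4/315, 8/2835, …
h₀=f(r): pull back L_f along r ⇒ L₀.
L = -2 + (1 + 4·x + 4·x^2)·Dx  (order 1).
h: a_k = 2, 4, -4, 8/3, 4/3, -152/15, 1208/45, -17456/315, 31364/315, -452152/2835, …
ICs: h(0) = 2.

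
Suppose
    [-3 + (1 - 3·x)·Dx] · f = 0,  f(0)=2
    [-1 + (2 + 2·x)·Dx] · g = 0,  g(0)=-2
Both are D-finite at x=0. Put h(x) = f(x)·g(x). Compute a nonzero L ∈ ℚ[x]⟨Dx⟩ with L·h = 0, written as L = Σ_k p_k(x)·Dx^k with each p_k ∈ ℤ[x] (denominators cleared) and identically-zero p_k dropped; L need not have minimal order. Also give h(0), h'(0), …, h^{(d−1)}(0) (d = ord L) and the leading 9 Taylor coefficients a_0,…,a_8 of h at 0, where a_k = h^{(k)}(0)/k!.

f: a_k = 2, 6, 18, 54, 162, 486, 1458, 4374, 13122, …
g: a_k = -2, -1, 1/4, -1/8, 5/64, -7/128, 21/512, -33/1024, 429/16384, …
Sym-product of L_f,L_g gives L₀ (≤ ord 1).
L = (7 + 3·x) + (-2 + 4·x + 6·x^2)·Dx  (order 1).
h: a_k = -4, -14, -83/2, -499/4, -11971/32, -71833/64, -861975/256, -5171883/512, -248249955/8192, …
ICs: h(0) = -4.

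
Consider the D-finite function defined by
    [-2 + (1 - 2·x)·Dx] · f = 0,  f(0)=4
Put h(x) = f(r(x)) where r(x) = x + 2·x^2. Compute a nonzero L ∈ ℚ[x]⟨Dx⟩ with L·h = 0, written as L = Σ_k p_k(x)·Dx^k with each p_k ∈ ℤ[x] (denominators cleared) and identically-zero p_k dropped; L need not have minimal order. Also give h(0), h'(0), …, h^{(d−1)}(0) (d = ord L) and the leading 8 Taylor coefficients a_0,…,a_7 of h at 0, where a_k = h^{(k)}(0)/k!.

L = (2 + 8·x) + (-1 + 2·x + 4·x^2)·Dx  (order 1).
h: a_k = 4, 8, 32, 96, 320, 1024, 3328, 10752, …
ICs: h(0) = 4.

f: a_k = 4, 8, 16, 32, 64, 128, 256, 512, …
f∘r: x↦r, Dx↦Dx/r' in L_f ⇒ L₀.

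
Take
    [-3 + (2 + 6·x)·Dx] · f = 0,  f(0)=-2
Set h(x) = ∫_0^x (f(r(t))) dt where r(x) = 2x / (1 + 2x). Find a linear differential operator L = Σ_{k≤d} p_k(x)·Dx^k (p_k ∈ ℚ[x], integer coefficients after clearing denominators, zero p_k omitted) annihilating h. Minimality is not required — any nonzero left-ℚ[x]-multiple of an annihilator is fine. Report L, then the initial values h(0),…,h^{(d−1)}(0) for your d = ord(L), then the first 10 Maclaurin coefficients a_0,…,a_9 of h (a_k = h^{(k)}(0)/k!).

f: a_k = -2, -3, 9/4, -27/8, 405/64, -1701/128, 15309/512, -72171/1024, 2814669/16384, -14073345/32768, …
L₀ from L_f via x↦r, Dx↦r'^{-1}Dx.
h=∫h₀ ⇒ L = L₀·Dx.
L = -3·Dx + (1 + 10·x + 16·x^2)·Dx^2  (order 2).
h: a_k = 0, -2, -3, 7, -87/4, 1677/20, -3023/8, 106305/56, -658335/64, 11301055/192, …
ICs: h(0) = 0, h′(0) = -2.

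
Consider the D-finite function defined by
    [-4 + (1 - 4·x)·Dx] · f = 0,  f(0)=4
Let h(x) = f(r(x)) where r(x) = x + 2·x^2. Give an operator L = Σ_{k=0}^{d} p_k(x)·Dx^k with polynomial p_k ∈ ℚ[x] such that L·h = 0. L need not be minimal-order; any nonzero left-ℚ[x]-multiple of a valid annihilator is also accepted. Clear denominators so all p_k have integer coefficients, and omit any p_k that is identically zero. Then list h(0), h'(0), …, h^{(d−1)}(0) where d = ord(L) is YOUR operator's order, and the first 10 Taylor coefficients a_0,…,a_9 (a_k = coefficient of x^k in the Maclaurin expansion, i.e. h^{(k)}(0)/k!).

L = (4 + 16·x) + (-1 + 4·x + 8·x^2)·Dx  (order 1).
h: a_k = 4, 16, 96, 512, 2816, 15360, 83968, 458752, 2506752, 13697024, …
ICs: h(0) = 4.

f: a_k = 4, 16, 64, 256, 1024, 4096, 16384, 65536, 262144, 1048576, …
f∘r: x↦r, Dx↦Dx/r' in L_f ⇒ L₀.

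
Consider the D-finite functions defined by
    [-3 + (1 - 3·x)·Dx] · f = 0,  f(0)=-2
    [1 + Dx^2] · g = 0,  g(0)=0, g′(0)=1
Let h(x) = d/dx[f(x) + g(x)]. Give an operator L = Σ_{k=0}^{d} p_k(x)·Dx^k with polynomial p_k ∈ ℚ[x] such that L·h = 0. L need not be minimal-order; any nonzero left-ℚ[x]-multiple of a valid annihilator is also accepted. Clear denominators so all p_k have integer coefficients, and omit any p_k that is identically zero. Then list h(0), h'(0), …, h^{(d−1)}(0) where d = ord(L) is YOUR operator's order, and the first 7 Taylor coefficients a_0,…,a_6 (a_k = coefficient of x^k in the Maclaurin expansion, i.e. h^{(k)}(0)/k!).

L = (654 - 36·x + 54·x^2) + (-55 + 171·x - 27·x^2 + 27·x^3)·Dx + (654 - 36·x + 54·x^2)·Dx^2 + (-55 + 171·x - 27·x^2 + 27·x^3)·Dx^3  (order 3).
h: a_k = -5, -36, -325/2, -648, -58319/24, -8748, -22044961/720, …
ICs: h(0) = -5, h′(0) = -36, h′′(0) = -325.

f: a_k = -2, -6, -18, -54, -162, -486, -1458, …
g: a_k = 0, 1, 0, -1/6, 0, 1/120, 0, …
L₀ := lclm(L_f,L_g); ord L₀ ≤ 1+2.
Differentiate: ansatz ord ≤ ord L₀ ⇒ L.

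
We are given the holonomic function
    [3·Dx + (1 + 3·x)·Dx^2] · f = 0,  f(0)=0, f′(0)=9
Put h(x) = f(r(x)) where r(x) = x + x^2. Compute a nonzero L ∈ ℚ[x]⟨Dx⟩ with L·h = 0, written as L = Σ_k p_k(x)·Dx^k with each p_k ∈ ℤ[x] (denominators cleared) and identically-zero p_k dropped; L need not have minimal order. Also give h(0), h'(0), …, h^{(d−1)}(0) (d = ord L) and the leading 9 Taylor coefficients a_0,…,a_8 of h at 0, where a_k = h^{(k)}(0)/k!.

L = (1 + 6·x + 6·x^2)·Dx + (1 + 5·x + 9·x^2 + 6·x^3)·Dx^2  (order 2).
h: a_k = 0, 9, -9/2, 0, 27/4, -81/5, 27, -243/7, 243/8, …
ICs: h(0) = 0, h′(0) = 9.

f: a_k = 0, 9, -27/2, 27, -243/4, 729/5, -729/2, 6561/7, -19683/8, …
f∘r: x↦r, Dx↦Dx/r' in L_f ⇒ L₀.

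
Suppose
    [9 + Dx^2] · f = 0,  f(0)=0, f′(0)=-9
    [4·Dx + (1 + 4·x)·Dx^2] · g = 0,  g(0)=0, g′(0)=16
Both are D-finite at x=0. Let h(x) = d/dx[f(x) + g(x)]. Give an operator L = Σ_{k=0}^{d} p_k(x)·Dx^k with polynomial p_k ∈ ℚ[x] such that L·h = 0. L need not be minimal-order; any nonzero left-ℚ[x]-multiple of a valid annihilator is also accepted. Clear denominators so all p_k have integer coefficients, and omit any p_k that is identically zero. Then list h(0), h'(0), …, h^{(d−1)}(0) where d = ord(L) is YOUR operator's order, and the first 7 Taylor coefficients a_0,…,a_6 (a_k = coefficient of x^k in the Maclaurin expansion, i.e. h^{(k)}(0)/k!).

f: a_k = 0, -9, 0, 27/2, 0, -243/40, 0, …
g: a_k = 0, 16, -32, 256/3, -256, 4096/5, -8192/3, …
L₀ := lclm(L_f,L_g); ord L₀ ≤ 2+2.
h₀' ⇒ L via d/dx closure of L₀.
L = (3780 + 2592·x + 5184·x^2) + (369 + 2124·x + 3888·x^2 + 5184·x^3)·Dx + (420 + 288·x + 576·x^2)·Dx^2 + (41 + 236·x + 432·x^2 + 576·x^3)·Dx^3  (order 3).
h: a_k = 7, -64, 593/2, -1024, 32525/8, -16384, 5243609/80, …
ICs: h(0) = 7, h′(0) = -64, h′′(0) = 593.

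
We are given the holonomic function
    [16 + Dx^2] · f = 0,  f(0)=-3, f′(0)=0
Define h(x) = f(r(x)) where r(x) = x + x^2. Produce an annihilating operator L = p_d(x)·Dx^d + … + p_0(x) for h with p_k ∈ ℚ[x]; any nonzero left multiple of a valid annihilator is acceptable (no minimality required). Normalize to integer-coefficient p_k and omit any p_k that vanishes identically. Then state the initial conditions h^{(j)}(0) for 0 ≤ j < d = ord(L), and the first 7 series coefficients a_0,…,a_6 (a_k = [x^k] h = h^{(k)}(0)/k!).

L = (16 + 96·x + 192·x^2 + 128·x^3) - 2·Dx + (1 + 2·x)·Dx^2  (order 2).
h: a_k = -3, 0, 24, 48, -8, -128, -2624/15, …
ICs: h(0) = -3, h′(0) = 0.

f: a_k = -3, 0, 24, 0, -32, 0, 256/15, …
f∘r: x↦r, Dx↦Dx/r' in L_f ⇒ L₀.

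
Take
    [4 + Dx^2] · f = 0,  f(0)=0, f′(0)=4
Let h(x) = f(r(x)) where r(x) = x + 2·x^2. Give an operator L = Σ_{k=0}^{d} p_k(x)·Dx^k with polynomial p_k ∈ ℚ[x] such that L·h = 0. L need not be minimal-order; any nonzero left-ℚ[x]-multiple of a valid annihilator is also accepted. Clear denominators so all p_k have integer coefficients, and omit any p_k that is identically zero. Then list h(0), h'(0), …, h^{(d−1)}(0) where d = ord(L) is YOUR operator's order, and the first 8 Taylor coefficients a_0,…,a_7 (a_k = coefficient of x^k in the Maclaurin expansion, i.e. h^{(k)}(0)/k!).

L = (4 + 48·x + 192·x^2 + 256·x^3) - 4·Dx + (1 + 4·x)·Dx^2  (order 2).
h: a_k = 0, 4, 8, -8/3, -16, -472/15, -16, 6704/315, …
ICs: h(0) = 0, h′(0) = 4.

f: a_k = 0, 4, 0, -8/3, 0, 8/15, 0, -16/315, …
Substitute x→r, Dx→(1/r')Dx; clear ⇒ L₀.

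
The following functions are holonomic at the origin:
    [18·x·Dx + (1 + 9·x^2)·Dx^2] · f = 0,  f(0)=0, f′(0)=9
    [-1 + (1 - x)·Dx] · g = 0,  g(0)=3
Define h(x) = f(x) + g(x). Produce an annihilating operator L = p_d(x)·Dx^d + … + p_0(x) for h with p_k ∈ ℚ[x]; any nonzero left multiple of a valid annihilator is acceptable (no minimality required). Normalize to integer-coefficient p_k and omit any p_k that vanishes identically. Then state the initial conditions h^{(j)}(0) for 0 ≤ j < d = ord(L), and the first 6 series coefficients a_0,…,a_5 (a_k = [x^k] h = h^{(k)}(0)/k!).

L = (18 - 72·x - 486·x^2)·Dx + (-12 + 18·x + 180·x^2 - 486·x^3)·Dx^2 + (1 + 8·x + 72·x^3 - 81·x^4)·Dx^3  (order 3).
h: a_k = 3, 12, 3, -24, 3, 744/5, …
ICs: h(0) = 3, h′(0) = 12, h′′(0) = 6.

f: a_k = 0, 9, 0, -27, 0, 729/5, …
g: a_k = 3, 3, 3, 3, 3, 3, …
f+g: L₀ = lclm(L_f,L_g), ord ≤ 2+1.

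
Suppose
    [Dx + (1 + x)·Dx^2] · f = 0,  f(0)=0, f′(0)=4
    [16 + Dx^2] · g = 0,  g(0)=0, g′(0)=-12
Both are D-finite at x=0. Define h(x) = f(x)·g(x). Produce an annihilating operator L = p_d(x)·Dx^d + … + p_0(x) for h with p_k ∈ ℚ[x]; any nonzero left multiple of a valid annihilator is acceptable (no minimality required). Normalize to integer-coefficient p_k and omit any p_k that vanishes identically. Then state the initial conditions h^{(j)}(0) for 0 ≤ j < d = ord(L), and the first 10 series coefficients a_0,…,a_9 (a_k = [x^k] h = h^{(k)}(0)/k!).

L = (15072 + 62976·x + 97024·x^2 + 65536·x^3 + 16384·x^4) + (1984 + 6080·x + 6144·x^2 + 2048·x^3)·Dx + (1950 + 8000·x + 12192·x^2 + 8192·x^3 + 2048·x^4)·Dx^2 + (124 + 380·x + 384·x^2 + 128·x^3)·Dx^3 + (63 + 254·x + 383·x^2 + 256·x^3 + 64·x^4)·Dx^4  (order 4).
h: a_k = 0, 0, -48, 24, 112, -52, -208/3, 136/5, 496/21, -194/21, …
ICs: h(0) = 0, h′(0) = 0, h′′(0) = -96, h′′′(0) = 144.

f: a_k = 0, 4, -2, 4/3, -1, 4/5, -2/3, 4/7, -1/2, 4/9, …
g: a_k = 0, -12, 0, 32, 0, -128/5, 0, 1024/105, 0, -2048/945, …
f·g: L₀ = L_f ⊗_s L_g, ord ≤ 2·2.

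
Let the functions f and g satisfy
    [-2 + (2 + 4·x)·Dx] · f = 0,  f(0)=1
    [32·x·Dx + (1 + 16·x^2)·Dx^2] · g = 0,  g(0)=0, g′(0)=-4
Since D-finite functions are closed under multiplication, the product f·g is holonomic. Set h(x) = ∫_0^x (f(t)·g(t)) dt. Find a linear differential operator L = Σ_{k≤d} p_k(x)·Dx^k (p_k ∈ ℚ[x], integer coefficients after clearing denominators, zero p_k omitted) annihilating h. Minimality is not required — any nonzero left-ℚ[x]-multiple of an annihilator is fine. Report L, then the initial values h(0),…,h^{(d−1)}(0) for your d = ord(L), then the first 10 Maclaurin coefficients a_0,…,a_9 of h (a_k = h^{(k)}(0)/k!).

L = (3 - 32·x - 16·x^2)·Dx + (-2 + 28·x + 96·x^2 + 64·x^3)·Dx^2 + (1 + 4·x + 20·x^2 + 64·x^3 + 64·x^4)·Dx^3  (order 3).
h: a_k = 0, 0, -2, -4/3, 35/6, 58/15, -6389/180, -847/30, 1022653/3360, 944407/3780, …
ICs: h(0) = 0, h′(0) = 0, h′′(0) = -4.

f: a_k = 1, 1, -1/2, 1/2, -5/8, 7/8, -21/16, 33/16, -429/128, 715/128, …
g: a_k = 0, -4, 0, 64/3, 0, -1024/5, 0, 16384/7, 0, -262144/9, …
L₀ := L_f ⊗_s L_g (sym. prod.), ord ≤ 2.
Integrate: L := L₀·Dx.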